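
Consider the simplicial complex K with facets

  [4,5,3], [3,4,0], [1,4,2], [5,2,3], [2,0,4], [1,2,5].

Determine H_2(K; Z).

H_2 ≅ 0.

Order the vertices as 0 < 1 < 2 < 3 < 4 < 5. Listing each simplex with vertices in this order, K has dimension 2 with simplices:

  0-simplices (6): [0], [1], [2], [3], [4], [5]
  1-simplices (12): [0,2], [0,3], [0,4], [1,2], [1,4], [1,5], [2,3], [2,4], [2,5], [3,4], [3,5], [4,5]
  2-simplices (6): [0,2,4], [0,3,4], [1,2,4], [1,2,5], [2,3,5], [3,4,5]

giving chain groups C_0 ≅ Z^6, C_1 ≅ Z^12, C_2 ≅ Z^6.

Boundary ∂_1: C_1 → C_0 sends each edge [p,q] (with p < q) to q − p.
This gives a 6×12 integer matrix of rank 5; reducing to Smith normal form yields diagonal entries (1,1,1,1,1).

Boundary ∂_2: C_2 → C_1 sends each 2-simplex [p,q,r] to [q,r] − [p,r] + [p,q]. For instance
  ∂[3,4,5] = [4,5] − [3,5] + [3,4],
  ∂[2,3,5] = [3,5] − [2,5] + [2,3].
The 12×6 boundary matrix has rank 6 and Smith normal form diag(1,1,1,1,1,1).

Computing H_k = (kernel of ∂_k) / (image of ∂_{k+1}):

  H_2: rank ker ∂_2 − rank ∂_3 = (6 − 6) − 0 = 0, and there is no ∂_3, so H_2 ≅ 0.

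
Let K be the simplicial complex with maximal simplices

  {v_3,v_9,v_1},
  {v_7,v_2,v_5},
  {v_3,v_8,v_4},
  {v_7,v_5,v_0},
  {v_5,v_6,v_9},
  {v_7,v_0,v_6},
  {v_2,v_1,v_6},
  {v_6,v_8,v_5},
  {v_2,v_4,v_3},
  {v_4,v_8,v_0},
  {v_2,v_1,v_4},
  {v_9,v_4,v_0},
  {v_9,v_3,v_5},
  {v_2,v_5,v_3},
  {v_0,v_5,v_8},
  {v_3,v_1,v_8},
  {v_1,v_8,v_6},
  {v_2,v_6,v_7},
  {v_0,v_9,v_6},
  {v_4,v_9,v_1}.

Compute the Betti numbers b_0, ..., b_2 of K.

Order the vertices as v_0 < v_1 < v_2 < v_3 < v_4 < v_5 < v_6 < v_7 < v_8 < v_9. Listing each simplex with vertices in this order, K has dimension 2 with simplices:

  0-simplices (10): [v_0], [v_1], [v_2], [v_3], [v_4], [v_5], [v_6], [v_7], [v_8], [v_9]
  1-simplices (30): (30 of them)
  2-simplices (20): (20 of them)

giving chain groups C_0 ≅ Z^10, C_1 ≅ Z^30, C_2 ≅ Z^20.

Boundary ∂_1: C_1 → C_0 sends each edge [p,q] (with p < q) to q − p. For instance
  ∂[v_1,v_9] = [v_9] − [v_1].
The 10×30 boundary matrix has rank 9 and Smith normal form diag(1,1,1,1,1,1,1,1,1).

∂_2: C_2 → C_1 maps a triangle to the signed sum of its edges. For instance
  ∂[v_1,v_4,v_9] = [v_4,v_9] − [v_1,v_9] + [v_1,v_4],
  ∂[v_0,v_6,v_7] = [v_6,v_7] − [v_0,v_7] + [v_0,v_6].
The resulting 30×20 matrix has rank 20, and its Smith normal form has invariant factors (1,1,1,1,1,1,1,1,1,1,1,1,1,1,1,1,1,1,1,2).

Reading off H_k = ker ∂_k / im ∂_{k+1}:

  H_0: rank C_0 − rank ∂_1 = 10 − 9 = 1, and the invariant factors of ∂_1 are all 1, so H_0 = Z.
  H_1: rank ker ∂_1 − rank ∂_2 = (30 − 9) − 20 = 1, and ∂_2 has invariant factor 2 > 1, so H_1 = Z × Z/2.
  H_2: rank ker ∂_2 − rank ∂_3 = (20 − 20) − 0 = 0, and there is no ∂_3, so H_2 = 0.

As a check, the Euler characteristic is 10 − 30 + 20 = 0, which agrees with 1 − 1 + 0 = 0.
(K is a triangulation of the Klein bottle.)

Hence the Betti numbers are b_0 = 1, b_1 = 1, b_2 = 0.

b_0 = 1, b_1 = 1, b_2 = 0.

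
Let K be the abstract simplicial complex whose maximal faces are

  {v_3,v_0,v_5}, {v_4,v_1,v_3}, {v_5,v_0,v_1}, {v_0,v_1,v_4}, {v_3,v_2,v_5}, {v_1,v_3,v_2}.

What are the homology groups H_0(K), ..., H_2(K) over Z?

H_0 = Z,  H_1 = Z,  H_2 = 0.

Order the vertices as v_0 < v_1 < v_2 < v_3 < v_4 < v_5. Listing each simplex with vertices in this order, K has dimension 2 with simplices:

  0-simplices (6): [v_0], [v_1], [v_2], [v_3], [v_4], [v_5]
  1-simplices (12): [v_0,v_1], [v_0,v_3], [v_0,v_4], [v_0,v_5], [v_1,v_2], [v_1,v_3], [v_1,v_4], [v_1,v_5], [v_2,v_3], [v_2,v_5], [v_3,v_4], [v_3,v_5]
  2-simplices (6): [v_0,v_1,v_4], [v_0,v_1,v_5], [v_0,v_3,v_5], [v_1,v_2,v_3], [v_1,v_3,v_4], [v_2,v_3,v_5]

giving chain groups C_0 ≅ Z^6, C_1 ≅ Z^12, C_2 ≅ Z^6.

∂_1: C_1 → C_0 sends each edge [p,q] (with p < q) to q − p.
This gives a 6×12 integer matrix of rank 5; reducing to Smith normal form yields diagonal entries (1,1,1,1,1).

∂_2: C_2 → C_1 maps a triangle to the signed sum of its edges. For instance
  ∂[v_0,v_1,v_4] = [v_1,v_4] − [v_0,v_4] + [v_0,v_1],
  ∂[v_1,v_3,v_4] = [v_3,v_4] − [v_1,v_4] + [v_1,v_3].
This gives a 12×6 integer matrix of rank 6; reducing to Smith normal form yields diagonal entries (1,1,1,1,1,1).

Now H_k = ker ∂_k / im ∂_{k+1}, so:

  H_0: rank C_0 − rank ∂_1 = 6 − 5 = 1, and the invariant factors of ∂_1 are all 1, so H_0 ≅ Z.
  H_1: rank ker ∂_1 − rank ∂_2 = (12 − 5) − 6 = 1, and the invariant factors of ∂_2 are all 1, so H_1 ≅ Z.
  H_2: rank ker ∂_2 − rank ∂_3 = (6 − 6) − 0 = 0, and there is no ∂_3, so H_2 ≅ 0.

As a check, the Euler characteristic is 6 − 12 + 6 = 0, which agrees with 1 − 1 + 0 = 0.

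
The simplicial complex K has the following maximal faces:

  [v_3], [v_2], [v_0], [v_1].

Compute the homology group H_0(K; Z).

H_0 = Z^4.

Fix the vertex order v_0 < v_1 < v_2 < v_3 and write every simplex with vertices in increasing order. Then dim K = 0 and the simplices of K are:

  0-simplices (4): [v_0], [v_1], [v_2], [v_3]

giving chain groups C_0 ≅ Z^4.

Computing H_k = (kernel of ∂_k) / (image of ∂_{k+1}):

  H_0: rank C_0 − rank ∂_1 = 4 − 0 = 4, and there is no ∂_1, so H_0 = Z^4.

(K is a triangulation of a set of 4 points.)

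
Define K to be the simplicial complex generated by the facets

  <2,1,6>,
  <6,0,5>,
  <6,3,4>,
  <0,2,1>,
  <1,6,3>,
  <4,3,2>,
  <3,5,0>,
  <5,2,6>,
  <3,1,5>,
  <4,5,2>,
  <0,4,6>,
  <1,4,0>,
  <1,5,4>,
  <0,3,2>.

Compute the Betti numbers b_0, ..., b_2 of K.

Take the total order 0 < 1 < 2 < 3 < 4 < 5 < 6 on the vertex set. Then K (dimension 2) consists of the simplices:

  0-simplices (7): [0], [1], [2], [3], [4], [5], [6]
  1-simplices (21): [0,1], [0,2], [0,3], [0,4], [0,5], [0,6], [1,2], [1,3], [1,4], [1,5], [1,6], [2,3], [2,4], [2,5], [2,6], [3,4], [3,5], [3,6], [4,5], [4,6], [5,6]
  2-simplices (14): [0,1,2], [0,1,4], [0,2,3], [0,3,5], [0,4,6], [0,5,6], [1,2,6], [1,3,5], [1,3,6], [1,4,5], [2,3,4], [2,4,5], [2,5,6], [3,4,6]

so the chain groups are C_0 ≅ Z^7, C_1 ≅ Z^21, C_2 ≅ Z^14.

Boundary ∂_1: C_1 → C_0 sends each edge [p,q] (with p < q) to q − p.
The resulting 7×21 matrix has rank 6, and its Smith normal form has invariant factors (1,1,1,1,1,1).

∂_2: C_2 → C_1 sends each 2-simplex [p,q,r] to [q,r] − [p,r] + [p,q]. For instance
  ∂[0,2,3] = [2,3] − [0,3] + [0,2],
  ∂[2,3,4] = [3,4] − [2,4] + [2,3].
This gives a 21×14 integer matrix of rank 13; reducing to Smith normal form yields diagonal entries (1,1,1,1,1,1,1,1,1,1,1,1,1).

Now H_k = ker ∂_k / im ∂_{k+1}, so:

  H_0: rank C_0 − rank ∂_1 = 7 − 6 = 1, and the invariant factors of ∂_1 are all 1, so H_0 = Z.
  H_1: rank ker ∂_1 − rank ∂_2 = (21 − 6) − 13 = 2, and the invariant factors of ∂_2 are all 1, so H_1 = Z^2.
  H_2: rank ker ∂_2 − rank ∂_3 = (14 − 13) − 0 = 1, and there is no ∂_3, so H_2 = Z.

Hence the Betti numbers are b_0 = 1, b_1 = 2, b_2 = 1.

b_0 = 1, b_1 = 2, b_2 = 1.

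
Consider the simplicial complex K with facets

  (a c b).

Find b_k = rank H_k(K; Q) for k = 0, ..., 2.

b_0 = 1, b_1 = 0, b_2 = 0.

Fix the vertex order a < b < c and write every simplex with vertices in increasing order. Then dim K = 2 and the simplices of K are:

  0-simplices (3): a, b, c
  1-simplices (3): ab, ac, bc
  2-simplices (1): abc

so the chain groups are C_0 ≅ Z^3, C_1 ≅ Z^3, C_2 ≅ Z^1.

The boundary map ∂_1: C_1 → C_0 sends each edge [p,q] (with p < q) to q − p. For instance
  ∂ac = c − a.
The resulting 3×3 matrix has rank 2, and its Smith normal form has invariant factors (1,1).

Boundary ∂_2: C_2 → C_1 maps a triangle to the signed sum of its edges. For instance
  ∂abc = bc − ac + ab.
This gives a 3×1 integer matrix of rank 1; reducing to Smith normal form yields diagonal entries (1).

From H_k ≅ ker(∂_k) / im(∂_{k+1}) we obtain:

  H_0: rank C_0 − rank ∂_1 = 3 − 2 = 1, and the invariant factors of ∂_1 are all 1, so H_0 = Z.
  H_1: rank ker ∂_1 − rank ∂_2 = (3 − 2) − 1 = 0, and the invariant factors of ∂_2 are all 1, so H_1 = 0.
  H_2: rank ker ∂_2 − rank ∂_3 = (1 − 1) − 0 = 0, and there is no ∂_3, so H_2 = 0.

As a check, the Euler characteristic is 3 − 3 + 1 = 1, which agrees with 1 − 0 + 0 = 1.

Hence the Betti numbers are b_0 = 1, b_1 = 0, b_2 = 0.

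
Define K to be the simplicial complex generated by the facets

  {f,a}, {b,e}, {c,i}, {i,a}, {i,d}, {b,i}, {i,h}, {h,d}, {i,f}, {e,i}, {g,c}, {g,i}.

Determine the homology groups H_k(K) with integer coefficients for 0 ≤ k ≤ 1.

H_0 ≅ Z,  H_1 ≅ Z^4.

Order the vertices as a < b < c < d < e < f < g < h < i. Listing each simplex with vertices in this order, K has dimension 1 with simplices:

  0-simplices (9): a, b, c, d, e, f, g, h, i
  1-simplices (12): af, ai, be, bi, cg, ci, dh, di, ei, fi, gi, hi

so the chain groups are C_0 ≅ Z^9, C_1 ≅ Z^12.

Boundary ∂_1: C_1 → C_0 maps an edge to its endpoints' difference, ∂[p,q] = q − p. For instance
  ∂af = f − a.
The resulting 9×12 matrix has rank 8, and its Smith normal form has invariant factors (1,1,1,1,1,1,1,1).

From H_k ≅ ker(∂_k) / im(∂_{k+1}) we obtain:

  H_0: rank C_0 − rank ∂_1 = 9 − 8 = 1, and the invariant factors of ∂_1 are all 1, so H_0 = Z.
  H_1: rank ker ∂_1 − rank ∂_2 = (12 − 8) − 0 = 4, and there is no ∂_2, so H_1 = Z^4.

As a check, the Euler characteristic is 9 − 12 = -3, which agrees with 1 − 4 = -3.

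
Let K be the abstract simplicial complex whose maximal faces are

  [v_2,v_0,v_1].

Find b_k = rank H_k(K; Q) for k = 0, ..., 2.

b_0 = 1, b_1 = 0, b_2 = 0.

K has 3 vertices, 3 edges, 1 triangle.
rank ∂_0 = 0, rank ∂_1 = 2 ⇒ b_0 = 3 − 0 − 2 = 1; all invariant factors of ∂_1 are 1 so no torsion. So H_0 = Z.
rank ∂_1 = 2, rank ∂_2 = 1 ⇒ b_1 = 3 − 2 − 1 = 0; all invariant factors of ∂_2 are 1 so no torsion. So H_1 = 0.
rank ∂_2 = 1, rank ∂_3 = 0 ⇒ b_2 = 1 − 1 − 0 = 0. So H_2 = 0.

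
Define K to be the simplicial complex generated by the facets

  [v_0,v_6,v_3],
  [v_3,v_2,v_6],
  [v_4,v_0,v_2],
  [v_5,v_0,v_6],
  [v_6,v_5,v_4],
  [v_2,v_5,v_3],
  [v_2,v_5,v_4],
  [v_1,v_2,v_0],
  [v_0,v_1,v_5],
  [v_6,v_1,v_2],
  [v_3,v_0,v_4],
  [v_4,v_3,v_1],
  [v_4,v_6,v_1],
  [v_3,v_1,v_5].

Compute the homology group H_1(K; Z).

H_1 = Z^2.

Order the vertices as v_0 < v_1 < v_2 < v_3 < v_4 < v_5 < v_6. Listing each simplex with vertices in this order, K has dimension 2 with simplices:

  0-simplices (7): [v_0], [v_1], [v_2], [v_3], [v_4], [v_5], [v_6]
  1-simplices (21): (21 of them)
  2-simplices (14): (14 of them)

Hence C_0 ≅ Z^7, C_1 ≅ Z^21, C_2 ≅ Z^14.

Boundary ∂_1: C_1 → C_0 maps an edge to its endpoints' difference, ∂[p,q] = q − p.
The resulting 7×21 matrix has rank 6, and its Smith normal form has invariant factors (1,1,1,1,1,1).

The boundary map ∂_2: C_2 → C_1 maps a triangle to the signed sum of its edges. For instance
  ∂[v_2,v_3,v_6] = [v_3,v_6] − [v_2,v_6] + [v_2,v_3],
  ∂[v_0,v_3,v_4] = [v_3,v_4] − [v_0,v_4] + [v_0,v_3].
This gives a 21×14 integer matrix of rank 13; reducing to Smith normal form yields diagonal entries (1,1,1,1,1,1,1,1,1,1,1,1,1).

From H_k ≅ ker(∂_k) / im(∂_{k+1}) we obtain:

  H_1: rank ker ∂_1 − rank ∂_2 = (21 − 6) − 13 = 2, and the invariant factors of ∂_2 are all 1, so H_1 = Z^2.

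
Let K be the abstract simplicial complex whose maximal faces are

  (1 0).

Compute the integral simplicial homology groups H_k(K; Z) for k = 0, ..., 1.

H_0 ≅ Z,  H_1 = 0.

Fix the vertex order 0 < 1 and write every simplex with vertices in increasing order. Then dim K = 1 and the simplices of K are:

  0-simplices (2): [0], [1]
  1-simplices (1): [0,1]

giving chain groups C_0 ≅ Z^2, C_1 ≅ Z^1.

The boundary map ∂_1: C_1 → C_0 is given by ∂[p,q] = [q] − [p].
As a 2×1 matrix over Z this has rank 1, with invariant factors (1).

From H_k ≅ ker(∂_k) / im(∂_{k+1}) we obtain:

  H_0: rank C_0 − rank ∂_1 = 2 − 1 = 1, and the invariant factors of ∂_1 are all 1, so H_0 ≅ Z.
  H_1: rank ker ∂_1 − rank ∂_2 = (1 − 1) − 0 = 0, and there is no ∂_2, so H_1 ≅ 0.

(K is a triangulation of the 1-simplex.)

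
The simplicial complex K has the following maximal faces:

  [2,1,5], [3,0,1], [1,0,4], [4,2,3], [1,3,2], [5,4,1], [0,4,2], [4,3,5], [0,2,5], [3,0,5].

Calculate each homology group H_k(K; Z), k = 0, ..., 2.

H_0 = Z,  H_1 = Z_2,  H_2 = 0.

Fix the vertex order 0 < 1 < 2 < 3 < 4 < 5 and write every simplex with vertices in increasing order. Then dim K = 2 and the simplices of K are:

  0-simplices (6): [0], [1], [2], [3], [4], [5]
  1-simplices (15): [0,1], [0,2], [0,3], [0,4], [0,5], [1,2], [1,3], [1,4], [1,5], [2,3], [2,4], [2,5], [3,4], [3,5], [4,5]
  2-simplices (10): [0,1,3], [0,1,4], [0,2,4], [0,2,5], [0,3,5], [1,2,3], [1,2,5], [1,4,5], [2,3,4], [3,4,5]

so the chain groups are C_0 ≅ Z^6, C_1 ≅ Z^15, C_2 ≅ Z^10.

Boundary ∂_1: C_1 → C_0 is given by ∂[p,q] = [q] − [p].
The resulting 6×15 matrix has rank 5, and its Smith normal form has invariant factors (1,1,1,1,1).

The boundary map ∂_2: C_2 → C_1 maps a triangle to the signed sum of its edges. For instance
  ∂[3,4,5] = [4,5] − [3,5] + [3,4],
  ∂[2,3,4] = [3,4] − [2,4] + [2,3].
As a 15×10 matrix over Z this has rank 10, with invariant factors (1,1,1,1,1,1,1,1,1,2).

Computing H_k = (kernel of ∂_k) / (image of ∂_{k+1}):

  H_0: rank C_0 − rank ∂_1 = 6 − 5 = 1, and the invariant factors of ∂_1 are all 1, so H_0 ≅ Z.
  H_1: rank ker ∂_1 − rank ∂_2 = (15 − 5) − 10 = 0, and ∂_2 has invariant factor 2 > 1, so H_1 ≅ Z_2.
  H_2: rank ker ∂_2 − rank ∂_3 = (10 − 10) − 0 = 0, and there is no ∂_3, so H_2 ≅ 0.

(K is a triangulation of the real projective plane RP^2.)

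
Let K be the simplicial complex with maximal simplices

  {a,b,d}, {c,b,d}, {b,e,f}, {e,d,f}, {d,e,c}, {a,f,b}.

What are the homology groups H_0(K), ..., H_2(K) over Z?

Order the vertices as a < b < c < d < e < f. Listing each simplex with vertices in this order, K has dimension 2 with simplices:

  0-simplices (6): a, b, c, d, e, f
  1-simplices (12): ab, ad, af, bc, bd, be, bf, cd, ce, de, df, ef
  2-simplices (6): abd, abf, bcd, bef, cde, def

Hence C_0 ≅ Z^6, C_1 ≅ Z^12, C_2 ≅ Z^6.

The boundary map ∂_1: C_1 → C_0 is given by ∂[p,q] = [q] − [p].
This gives a 6×12 integer matrix of rank 5; reducing to Smith normal form yields diagonal entries (1,1,1,1,1).

The boundary map ∂_2: C_2 → C_1 maps a triangle to the signed sum of its edges. For instance
  ∂cde = de − ce + cd,
  ∂bcd = cd − bd + bc.
The resulting 12×6 matrix has rank 6, and its Smith normal form has invariant factors (1,1,1,1,1,1).

Now H_k = ker ∂_k / im ∂_{k+1}, so:

  H_0: rank C_0 − rank ∂_1 = 6 − 5 = 1, and the invariant factors of ∂_1 are all 1, so H_0 ≅ Z.
  H_1: rank ker ∂_1 − rank ∂_2 = (12 − 5) − 6 = 1, and the invariant factors of ∂_2 are all 1, so H_1 ≅ Z.
  H_2: rank ker ∂_2 − rank ∂_3 = (6 − 6) − 0 = 0, and there is no ∂_3, so H_2 ≅ 0.

(K is a triangulation of the cylinder S^1 x I.)

H_0 ≅ Z,  H_1 ≅ Z,  H_2 = 0.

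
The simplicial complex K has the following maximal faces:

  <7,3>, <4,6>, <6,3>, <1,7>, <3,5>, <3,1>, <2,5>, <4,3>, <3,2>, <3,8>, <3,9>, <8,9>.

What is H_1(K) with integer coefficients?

Order the vertices as 1 < 2 < 3 < 4 < 5 < 6 < 7 < 8 < 9. Listing each simplex with vertices in this order, K has dimension 1 with simplices:

  0-simplices (9): [1], [2], [3], [4], [5], [6], [7], [8], [9]
  1-simplices (12): [1,3], [1,7], [2,3], [2,5], [3,4], [3,5], [3,6], [3,7], [3,8], [3,9], [4,6], [8,9]

so the chain groups are C_0 ≅ Z^9, C_1 ≅ Z^12.

Boundary ∂_1: C_1 → C_0 maps an edge to its endpoints' difference, ∂[p,q] = q − p.
The 9×12 boundary matrix has rank 8 and Smith normal form diag(1,1,1,1,1,1,1,1).

Now H_k = ker ∂_k / im ∂_{k+1}, so:

  H_1: rank ker ∂_1 − rank ∂_2 = (12 − 8) − 0 = 4, and there is no ∂_2, so H_1 = Z^4.

(K is a triangulation of a wedge of 4 circles.)

H_1 = Z^4.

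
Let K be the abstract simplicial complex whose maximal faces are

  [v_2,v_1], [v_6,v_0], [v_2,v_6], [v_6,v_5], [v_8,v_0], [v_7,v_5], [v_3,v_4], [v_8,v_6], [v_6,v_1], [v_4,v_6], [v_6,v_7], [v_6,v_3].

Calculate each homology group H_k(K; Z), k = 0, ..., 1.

H_0 ≅ Z,  H_1 ≅ Z^4.

Fix the vertex order v_0 < v_1 < v_2 < v_3 < v_4 < v_5 < v_6 < v_7 < v_8 and write every simplex with vertices in increasing order. Then dim K = 1 and the simplices of K are:

  0-simplices (9): [v_0], [v_1], [v_2], [v_3], [v_4], [v_5], [v_6], [v_7], [v_8]
  1-simplices (12): [v_0,v_6], [v_0,v_8], [v_1,v_2], [v_1,v_6], [v_2,v_6], [v_3,v_4], [v_3,v_6], [v_4,v_6], [v_5,v_6], [v_5,v_7], [v_6,v_7], [v_6,v_8]

Hence C_0 ≅ Z^9, C_1 ≅ Z^12.

Boundary ∂_1: C_1 → C_0 is given by ∂[p,q] = [q] − [p]. For instance
  ∂[v_6,v_8] = [v_8] − [v_6].
As a 9×12 matrix over Z this has rank 8, with invariant factors (1,1,1,1,1,1,1,1).

Reading off H_k = ker ∂_k / im ∂_{k+1}:

  H_0: rank C_0 − rank ∂_1 = 9 − 8 = 1, and the invariant factors of ∂_1 are all 1, so H_0 = Z.
  H_1: rank ker ∂_1 − rank ∂_2 = (12 − 8) − 0 = 4, and there is no ∂_2, so H_1 = Z^4.

As a check, the Euler characteristic is 9 − 12 = -3, which agrees with 1 − 4 = -3.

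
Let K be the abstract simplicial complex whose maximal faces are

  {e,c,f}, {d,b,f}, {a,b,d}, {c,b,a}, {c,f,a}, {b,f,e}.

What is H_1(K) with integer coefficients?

H_1 ≅ Z.

We work with the vertex ordering a < b < c < d < e < f. The simplices of K, each written with vertices in increasing order, are:

  0-simplices (6): a, b, c, d, e, f
  1-simplices (12): ab, ac, ad, af, bc, bd, be, bf, ce, cf, df, ef
  2-simplices (6): abc, abd, acf, bdf, bef, cef

giving chain groups C_0 ≅ Z^6, C_1 ≅ Z^12, C_2 ≅ Z^6.

Boundary ∂_1: C_1 → C_0 sends each edge [p,q] (with p < q) to q − p. For instance
  ∂bd = d − b.
The resulting 6×12 matrix has rank 5, and its Smith normal form has invariant factors (1,1,1,1,1).

Boundary ∂_2: C_2 → C_1 maps a triangle to the signed sum of its edges. For instance
  ∂abc = bc − ac + ab,
  ∂abd = bd − ad + ab.
The 12×6 boundary matrix has rank 6 and Smith normal form diag(1,1,1,1,1,1).

From H_k ≅ ker(∂_k) / im(∂_{k+1}) we obtain:

  H_1: rank ker ∂_1 − rank ∂_2 = (12 − 5) − 6 = 1, and the invariant factors of ∂_2 are all 1, so H_1 = Z.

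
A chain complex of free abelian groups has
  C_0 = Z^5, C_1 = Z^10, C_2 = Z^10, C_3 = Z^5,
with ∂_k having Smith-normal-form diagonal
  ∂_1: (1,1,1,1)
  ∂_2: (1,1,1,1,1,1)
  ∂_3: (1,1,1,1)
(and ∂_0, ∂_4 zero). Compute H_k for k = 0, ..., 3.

H_0: b_0 = 5 − 0 − 4 = 1; torsion from ∂_1 factors > 1: none. So H_0 = Z.
H_1: b_1 = 10 − 4 − 6 = 0; torsion from ∂_2 factors > 1: none. So H_1 = 0.
H_2: b_2 = 10 − 6 − 4 = 0; torsion from ∂_3 factors > 1: none. So H_2 = 0.
H_3: b_3 = 5 − 4 − 0 = 1; torsion from ∂_4 factors > 1: none. So H_3 = Z.

H_0 = Z,  H_1 = 0,  H_2 = 0,  H_3 = Z.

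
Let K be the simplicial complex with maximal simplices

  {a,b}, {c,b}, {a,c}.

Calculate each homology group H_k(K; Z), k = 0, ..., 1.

Fix the vertex order a < b < c and write every simplex with vertices in increasing order. Then dim K = 1 and the simplices of K are:

  0-simplices (3): a, b, c
  1-simplices (3): ab, ac, bc

giving chain groups C_0 ≅ Z^3, C_1 ≅ Z^3.

Boundary ∂_1: C_1 → C_0 maps an edge to its endpoints' difference, ∂[p,q] = q − p. For instance
  ∂bc = c − b.
The 3×3 boundary matrix has rank 2 and Smith normal form diag(1,1).

Reading off H_k = ker ∂_k / im ∂_{k+1}:

  H_0: rank C_0 − rank ∂_1 = 3 − 2 = 1, and the invariant factors of ∂_1 are all 1, so H_0 ≅ Z.
  H_1: rank ker ∂_1 − rank ∂_2 = (3 − 2) − 0 = 1, and there is no ∂_2, so H_1 ≅ Z.

As a check, the Euler characteristic is 3 − 3 = 0, which agrees with 1 − 1 = 0.

H_0 = Z,  H_1 = Z.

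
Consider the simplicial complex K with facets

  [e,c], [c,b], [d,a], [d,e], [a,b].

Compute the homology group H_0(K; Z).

H_0 ≅ Z.

Take the total order a < b < c < d < e on the vertex set. Then K (dimension 1) consists of the simplices:

  0-simplices (5): a, b, c, d, e
  1-simplices (5): ab, ad, bc, ce, de

so the chain groups are C_0 ≅ Z^5, C_1 ≅ Z^5.

∂_1: C_1 → C_0 is given by ∂[p,q] = [q] − [p]. For instance
  ∂ce = e − c.
As a 5×5 matrix over Z this has rank 4, with invariant factors (1,1,1,1).

Computing H_k = (kernel of ∂_k) / (image of ∂_{k+1}):

  H_0: rank C_0 − rank ∂_1 = 5 − 4 = 1, and the invariant factors of ∂_1 are all 1, so H_0 ≅ Z.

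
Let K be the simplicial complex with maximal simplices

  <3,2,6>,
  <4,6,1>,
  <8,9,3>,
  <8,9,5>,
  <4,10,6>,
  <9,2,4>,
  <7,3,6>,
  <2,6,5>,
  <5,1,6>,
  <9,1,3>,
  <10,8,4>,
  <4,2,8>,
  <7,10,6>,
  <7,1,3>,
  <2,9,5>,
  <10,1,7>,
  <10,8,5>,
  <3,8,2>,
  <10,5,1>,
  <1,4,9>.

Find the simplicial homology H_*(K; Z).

Take the total order 1 < 2 < 3 < 4 < 5 < 6 < 7 < 8 < 9 < 10 on the vertex set. Then K (dimension 2) consists of the simplices:

  0-simplices (10): [1], [2], [3], [4], [5], [6], [7], [8], [9], [10]
  1-simplices (30): (30 of them)
  2-simplices (20): (20 of them)

giving chain groups C_0 ≅ Z^10, C_1 ≅ Z^30, C_2 ≅ Z^20.

∂_1: C_1 → C_0 is given by ∂[p,q] = [q] − [p].
The 10×30 boundary matrix has rank 9 and Smith normal form diag(1,1,1,1,1,1,1,1,1).

The boundary map ∂_2: C_2 → C_1 sends each 2-simplex [p,q,r] to [q,r] − [p,r] + [p,q]. For instance
  ∂[1,3,9] = [3,9] − [1,9] + [1,3],
  ∂[1,4,6] = [4,6] − [1,6] + [1,4].
The resulting 30×20 matrix has rank 20, and its Smith normal form has invariant factors (1,1,1,1,1,1,1,1,1,1,1,1,1,1,1,1,1,1,1,2).

From H_k ≅ ker(∂_k) / im(∂_{k+1}) we obtain:

  H_0: rank C_0 − rank ∂_1 = 10 − 9 = 1, and the invariant factors of ∂_1 are all 1, so H_0 ≅ Z.
  H_1: rank ker ∂_1 − rank ∂_2 = (30 − 9) − 20 = 1, and ∂_2 has invariant factor 2 > 1, so H_1 ≅ Z × Z/2.
  H_2: rank ker ∂_2 − rank ∂_3 = (20 − 20) − 0 = 0, and there is no ∂_3, so H_2 ≅ 0.

H_0 = Z,  H_1 = Z × Z/2,  H_2 = 0.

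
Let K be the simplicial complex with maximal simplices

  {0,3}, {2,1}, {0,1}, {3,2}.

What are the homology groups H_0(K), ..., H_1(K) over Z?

We work with the vertex ordering 0 < 1 < 2 < 3. The simplices of K, each written with vertices in increasing order, are:

  0-simplices (4): [0], [1], [2], [3]
  1-simplices (4): [0,1], [0,3], [1,2], [2,3]

giving chain groups C_0 ≅ Z^4, C_1 ≅ Z^4.

The boundary map ∂_1: C_1 → C_0 sends each edge [p,q] (with p < q) to q − p. For instance
  ∂[0,1] = [1] − [0].
This gives a 4×4 integer matrix of rank 3; reducing to Smith normal form yields diagonal entries (1,1,1).

Computing H_k = (kernel of ∂_k) / (image of ∂_{k+1}):

  H_0: rank C_0 − rank ∂_1 = 4 − 3 = 1, and the invariant factors of ∂_1 are all 1, so H_0 ≅ Z.
  H_1: rank ker ∂_1 − rank ∂_2 = (4 − 3) − 0 = 1, and there is no ∂_2, so H_1 ≅ Z.

As a check, the Euler characteristic is 4 − 4 = 0, which agrees with 1 − 1 = 0.

H_0 ≅ Z,  H_1 ≅ Z.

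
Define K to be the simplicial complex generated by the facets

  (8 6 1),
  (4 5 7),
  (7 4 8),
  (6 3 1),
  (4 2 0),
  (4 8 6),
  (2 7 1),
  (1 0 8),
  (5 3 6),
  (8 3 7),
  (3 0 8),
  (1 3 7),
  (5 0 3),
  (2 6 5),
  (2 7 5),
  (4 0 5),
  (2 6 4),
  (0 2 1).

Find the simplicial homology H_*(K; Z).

Take the total order 0 < 1 < 2 < 3 < 4 < 5 < 6 < 7 < 8 on the vertex set. Then K (dimension 2) consists of the simplices:

  0-simplices (9): [0], [1], [2], [3], [4], [5], [6], [7], [8]
  1-simplices (27): (27 of them)
  2-simplices (18): [0,1,2], [0,1,8], [0,2,4], [0,3,5], [0,3,8], [0,4,5], [1,2,7], [1,3,6], [1,3,7], [1,6,8], [2,4,6], [2,5,6], [2,5,7], [3,5,6], [3,7,8], [4,5,7], [4,6,8], [4,7,8]

giving chain groups C_0 ≅ Z^9, C_1 ≅ Z^27, C_2 ≅ Z^18.

Boundary ∂_1: C_1 → C_0 maps an edge to its endpoints' difference, ∂[p,q] = q − p.
As a 9×27 matrix over Z this has rank 8, with invariant factors (1,1,1,1,1,1,1,1).

∂_2: C_2 → C_1 acts by ∂[p,q,r] = [q,r] − [p,r] + [p,q]. For instance
  ∂[4,5,7] = [5,7] − [4,7] + [4,5],
  ∂[4,7,8] = [7,8] − [4,8] + [4,7].
The 27×18 boundary matrix has rank 18 and Smith normal form diag(1,1,1,1,1,1,1,1,1,1,1,1,1,1,1,1,1,2).

Now H_k = ker ∂_k / im ∂_{k+1}, so:

  H_0: rank C_0 − rank ∂_1 = 9 − 8 = 1, and the invariant factors of ∂_1 are all 1, so H_0 ≅ Z.
  H_1: rank ker ∂_1 − rank ∂_2 = (27 − 8) − 18 = 1, and ∂_2 has invariant factor 2 > 1, so H_1 ≅ Z ⊕ Z/2.
  H_2: rank ker ∂_2 − rank ∂_3 = (18 − 18) − 0 = 0, and there is no ∂_3, so H_2 ≅ 0.

As a check, the Euler characteristic is 9 − 27 + 18 = 0, which agrees with 1 − 1 + 0 = 0.
(K is a triangulation of the Klein bottle.)

H_0 = Z,  H_1 = Z ⊕ Z/2,  H_2 = 0.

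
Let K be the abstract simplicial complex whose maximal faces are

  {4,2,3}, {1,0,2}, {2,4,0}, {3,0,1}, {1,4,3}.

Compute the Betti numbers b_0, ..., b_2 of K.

b_0 = 1, b_1 = 1, b_2 = 0.

Order the vertices as 0 < 1 < 2 < 3 < 4. Listing each simplex with vertices in this order, K has dimension 2 with simplices:

  0-simplices (5): [0], [1], [2], [3], [4]
  1-simplices (10): [0,1], [0,2], [0,3], [0,4], [1,2], [1,3], [1,4], [2,3], [2,4], [3,4]
  2-simplices (5): [0,1,2], [0,1,3], [0,2,4], [1,3,4], [2,3,4]

so the chain groups are C_0 ≅ Z^5, C_1 ≅ Z^10, C_2 ≅ Z^5.

The boundary map ∂_1: C_1 → C_0 maps an edge to its endpoints' difference, ∂[p,q] = q − p.
This gives a 5×10 integer matrix of rank 4; reducing to Smith normal form yields diagonal entries (1,1,1,1).

∂_2: C_2 → C_1 sends each 2-simplex [p,q,r] to [q,r] − [p,r] + [p,q]. For instance
  ∂[0,2,4] = [2,4] − [0,4] + [0,2],
  ∂[0,1,2] = [1,2] − [0,2] + [0,1].
The resulting 10×5 matrix has rank 5, and its Smith normal form has invariant factors (1,1,1,1,1).

Computing H_k = (kernel of ∂_k) / (image of ∂_{k+1}):

  H_0: rank C_0 − rank ∂_1 = 5 − 4 = 1, and the invariant factors of ∂_1 are all 1, so H_0 = Z.
  H_1: rank ker ∂_1 − rank ∂_2 = (10 − 4) − 5 = 1, and the invariant factors of ∂_2 are all 1, so H_1 = Z.
  H_2: rank ker ∂_2 − rank ∂_3 = (5 − 5) − 0 = 0, and there is no ∂_3, so H_2 = 0.

As a check, the Euler characteristic is 5 − 10 + 5 = 0, which agrees with 1 − 1 + 0 = 0.

Hence the Betti numbers are b_0 = 1, b_1 = 1, b_2 = 0.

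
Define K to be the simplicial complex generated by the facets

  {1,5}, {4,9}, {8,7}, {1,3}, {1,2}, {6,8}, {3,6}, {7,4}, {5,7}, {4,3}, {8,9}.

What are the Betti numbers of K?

We work with the vertex ordering 1 < 2 < 3 < 4 < 5 < 6 < 7 < 8 < 9. The simplices of K, each written with vertices in increasing order, are:

  0-simplices (9): [1], [2], [3], [4], [5], [6], [7], [8], [9]
  1-simplices (11): [1,2], [1,3], [1,5], [3,4], [3,6], [4,7], [4,9], [5,7], [6,8], [7,8], [8,9]

giving chain groups C_0 ≅ Z^9, C_1 ≅ Z^11.

The boundary map ∂_1: C_1 → C_0 maps an edge to its endpoints' difference, ∂[p,q] = q − p. For instance
  ∂[3,4] = [4] − [3].
As a 9×11 matrix over Z this has rank 8, with invariant factors (1,1,1,1,1,1,1,1).

Computing H_k = (kernel of ∂_k) / (image of ∂_{k+1}):

  H_0: rank C_0 − rank ∂_1 = 9 − 8 = 1, and the invariant factors of ∂_1 are all 1, so H_0 ≅ Z.
  H_1: rank ker ∂_1 − rank ∂_2 = (11 − 8) − 0 = 3, and there is no ∂_2, so H_1 ≅ Z^3.

As a check, the Euler characteristic is 9 − 11 = -2, which agrees with 1 − 3 = -2.

Hence the Betti numbers are b_0 = 1, b_1 = 3.

b_0 = 1, b_1 = 3.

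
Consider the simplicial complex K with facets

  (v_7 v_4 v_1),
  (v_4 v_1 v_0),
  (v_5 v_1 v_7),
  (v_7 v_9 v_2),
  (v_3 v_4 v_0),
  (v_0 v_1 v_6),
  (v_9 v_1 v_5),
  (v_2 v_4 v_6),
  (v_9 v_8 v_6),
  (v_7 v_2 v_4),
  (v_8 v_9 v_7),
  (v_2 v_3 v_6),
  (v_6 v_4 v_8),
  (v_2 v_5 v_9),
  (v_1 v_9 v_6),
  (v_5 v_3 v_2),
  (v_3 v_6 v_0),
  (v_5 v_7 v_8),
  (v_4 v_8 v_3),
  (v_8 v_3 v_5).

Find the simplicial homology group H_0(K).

K has 10 vertices, 30 edges, 20 triangles.
rank ∂_0 = 0, rank ∂_1 = 9 ⇒ b_0 = 10 − 0 − 9 = 1; all invariant factors of ∂_1 are 1 so no torsion. So H_0 = Z.

H_0 ≅ Z.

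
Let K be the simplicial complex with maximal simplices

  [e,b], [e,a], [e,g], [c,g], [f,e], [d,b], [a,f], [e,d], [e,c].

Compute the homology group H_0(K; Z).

H_0 = Z.

Order the vertices as a < b < c < d < e < f < g. Listing each simplex with vertices in this order, K has dimension 1 with simplices:

  0-simplices (7): a, b, c, d, e, f, g
  1-simplices (9): ae, af, bd, be, ce, cg, de, ef, eg

giving chain groups C_0 ≅ Z^7, C_1 ≅ Z^9.

∂_1: C_1 → C_0 sends each edge [p,q] (with p < q) to q − p.
The 7×9 boundary matrix has rank 6 and Smith normal form diag(1,1,1,1,1,1).

Computing H_k = (kernel of ∂_k) / (image of ∂_{k+1}):

  H_0: rank C_0 − rank ∂_1 = 7 − 6 = 1, and the invariant factors of ∂_1 are all 1, so H_0 ≅ Z.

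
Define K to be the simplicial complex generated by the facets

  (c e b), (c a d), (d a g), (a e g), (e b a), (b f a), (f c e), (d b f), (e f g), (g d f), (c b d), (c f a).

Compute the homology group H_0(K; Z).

We work with the vertex ordering a < b < c < d < e < f < g. The simplices of K, each written with vertices in increasing order, are:

  0-simplices (7): a, b, c, d, e, f, g
  1-simplices (18): ab, ac, ad, ae, af, ag, bc, bd, be, bf, cd, ce, cf, df, dg, ef, eg, fg
  2-simplices (12): abe, abf, acd, acf, adg, aeg, bcd, bce, bdf, cef, dfg, efg

giving chain groups C_0 ≅ Z^7, C_1 ≅ Z^18, C_2 ≅ Z^12.

The boundary map ∂_1: C_1 → C_0 is given by ∂[p,q] = [q] − [p]. For instance
  ∂be = e − b.
This gives a 7×18 integer matrix of rank 6; reducing to Smith normal form yields diagonal entries (1,1,1,1,1,1).

The boundary map ∂_2: C_2 → C_1 sends each 2-simplex [p,q,r] to [q,r] − [p,r] + [p,q]. For instance
  ∂acf = cf − af + ac,
  ∂abe = be − ae + ab.
The resulting 18×12 matrix has rank 12, and its Smith normal form has invariant factors (1,1,1,1,1,1,1,1,1,1,1,2).

Computing H_k = (kernel of ∂_k) / (image of ∂_{k+1}):

  H_0: rank C_0 − rank ∂_1 = 7 − 6 = 1, and the invariant factors of ∂_1 are all 1, so H_0 ≅ Z.

H_0 ≅ Z.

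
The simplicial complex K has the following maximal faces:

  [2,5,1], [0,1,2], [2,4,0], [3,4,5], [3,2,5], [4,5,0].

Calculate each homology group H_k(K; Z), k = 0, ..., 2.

H_0 = Z,  H_1 = Z,  H_2 = 0.

K has 6 vertices, 12 edges, 6 triangles.
rank ∂_0 = 0, rank ∂_1 = 5 ⇒ b_0 = 6 − 0 − 5 = 1; all invariant factors of ∂_1 are 1 so no torsion. So H_0 ≅ Z.
rank ∂_1 = 5, rank ∂_2 = 6 ⇒ b_1 = 12 − 5 − 6 = 1; all invariant factors of ∂_2 are 1 so no torsion. So H_1 ≅ Z.
rank ∂_2 = 6, rank ∂_3 = 0 ⇒ b_2 = 6 − 6 − 0 = 0. So H_2 ≅ 0.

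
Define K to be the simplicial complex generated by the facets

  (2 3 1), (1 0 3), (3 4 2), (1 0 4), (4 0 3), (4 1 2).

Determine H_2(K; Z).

H_2 = Z.

We work with the vertex ordering 0 < 1 < 2 < 3 < 4. The simplices of K, each written with vertices in increasing order, are:

  0-simplices (5): [0], [1], [2], [3], [4]
  1-simplices (9): [0,1], [0,3], [0,4], [1,2], [1,3], [1,4], [2,3], [2,4], [3,4]
  2-simplices (6): [0,1,3], [0,1,4], [0,3,4], [1,2,3], [1,2,4], [2,3,4]

giving chain groups C_0 ≅ Z^5, C_1 ≅ Z^9, C_2 ≅ Z^6.

Boundary ∂_1: C_1 → C_0 is given by ∂[p,q] = [q] − [p].
This gives a 5×9 integer matrix of rank 4; reducing to Smith normal form yields diagonal entries (1,1,1,1).

Boundary ∂_2: C_2 → C_1 acts by ∂[p,q,r] = [q,r] − [p,r] + [p,q]. For instance
  ∂[1,2,4] = [2,4] − [1,4] + [1,2],
  ∂[0,1,3] = [1,3] − [0,3] + [0,1].
This gives a 9×6 integer matrix of rank 5; reducing to Smith normal form yields diagonal entries (1,1,1,1,1).

From H_k ≅ ker(∂_k) / im(∂_{k+1}) we obtain:

  H_2: rank ker ∂_2 − rank ∂_3 = (6 − 5) − 0 = 1, and there is no ∂_3, so H_2 ≅ Z.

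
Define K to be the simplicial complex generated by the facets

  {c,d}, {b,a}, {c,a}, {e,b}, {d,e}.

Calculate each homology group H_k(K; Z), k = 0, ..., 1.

H_0 ≅ Z,  H_1 ≅ Z.

Order the vertices as a < b < c < d < e. Listing each simplex with vertices in this order, K has dimension 1 with simplices:

  0-simplices (5): a, b, c, d, e
  1-simplices (5): ab, ac, be, cd, de

Hence C_0 ≅ Z^5, C_1 ≅ Z^5.

The boundary map ∂_1: C_1 → C_0 sends each edge [p,q] (with p < q) to q − p. For instance
  ∂cd = d − c.
The resulting 5×5 matrix has rank 4, and its Smith normal form has invariant factors (1,1,1,1).

Now H_k = ker ∂_k / im ∂_{k+1}, so:

  H_0: rank C_0 − rank ∂_1 = 5 − 4 = 1, and the invariant factors of ∂_1 are all 1, so H_0 = Z.
  H_1: rank ker ∂_1 − rank ∂_2 = (5 − 4) − 0 = 1, and there is no ∂_2, so H_1 = Z.

(K is a triangulation of the circle S^1.)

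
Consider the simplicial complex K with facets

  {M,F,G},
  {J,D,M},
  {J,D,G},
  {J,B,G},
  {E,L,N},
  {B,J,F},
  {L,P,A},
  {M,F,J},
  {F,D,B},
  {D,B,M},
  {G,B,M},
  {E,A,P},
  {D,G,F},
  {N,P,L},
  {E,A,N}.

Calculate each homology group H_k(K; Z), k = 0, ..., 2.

H_0 = Z^2,  H_1 = Z ⊕ Z/2Z,  H_2 = 0.

Fix the vertex order A < B < D < E < F < G < J < L < M < N < P and write every simplex with vertices in increasing order. Then dim K = 2 and the simplices of K are:

  0-simplices (11): A, B, D, E, F, G, J, L, M, N, P
  1-simplices (25): AE, AL, AN, AP, BD, BF, BG, BJ, BM, DF, DG, DJ, DM, EL, EN, EP, FG, FJ, FM, GJ, GM, JM, LN, LP, NP
  2-simplices (15): AEN, AEP, ALP, BDF, BDM, BFJ, BGJ, BGM, DFG, DGJ, DJM, ELN, FGM, FJM, LNP

giving chain groups C_0 ≅ Z^11, C_1 ≅ Z^25, C_2 ≅ Z^15.

The boundary map ∂_1: C_1 → C_0 maps an edge to its endpoints' difference, ∂[p,q] = q − p.
The resulting 11×25 matrix has rank 9, and its Smith normal form has invariant factors (1,1,1,1,1,1,1,1,1).

Boundary ∂_2: C_2 → C_1 sends each 2-simplex [p,q,r] to [q,r] − [p,r] + [p,q]. For instance
  ∂DJM = JM − DM + DJ,
  ∂ALP = LP − AP + AL.
This gives a 25×15 integer matrix of rank 15; reducing to Smith normal form yields diagonal entries (1,1,1,1,1,1,1,1,1,1,1,1,1,1,2).

Now H_k = ker ∂_k / im ∂_{k+1}, so:

  H_0: rank C_0 − rank ∂_1 = 11 − 9 = 2, and the invariant factors of ∂_1 are all 1, so H_0 = Z^2.
  H_1: rank ker ∂_1 − rank ∂_2 = (25 − 9) − 15 = 1, and ∂_2 has invariant factor 2 > 1, so H_1 = Z ⊕ Z/2Z.
  H_2: rank ker ∂_2 − rank ∂_3 = (15 − 15) − 0 = 0, and there is no ∂_3, so H_2 = 0.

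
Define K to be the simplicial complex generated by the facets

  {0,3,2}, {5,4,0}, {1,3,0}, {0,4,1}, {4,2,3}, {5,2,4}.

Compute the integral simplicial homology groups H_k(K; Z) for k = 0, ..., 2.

H_0 ≅ Z,  H_1 ≅ Z,  H_2 = 0.

Order the vertices as 0 < 1 < 2 < 3 < 4 < 5. Listing each simplex with vertices in this order, K has dimension 2 with simplices:

  0-simplices (6): [0], [1], [2], [3], [4], [5]
  1-simplices (12): [0,1], [0,2], [0,3], [0,4], [0,5], [1,3], [1,4], [2,3], [2,4], [2,5], [3,4], [4,5]
  2-simplices (6): [0,1,3], [0,1,4], [0,2,3], [0,4,5], [2,3,4], [2,4,5]

Hence C_0 ≅ Z^6, C_1 ≅ Z^12, C_2 ≅ Z^6.

The boundary map ∂_1: C_1 → C_0 sends each edge [p,q] (with p < q) to q − p.
The resulting 6×12 matrix has rank 5, and its Smith normal form has invariant factors (1,1,1,1,1).

∂_2: C_2 → C_1 maps a triangle to the signed sum of its edges. For instance
  ∂[2,3,4] = [3,4] − [2,4] + [2,3],
  ∂[0,2,3] = [2,3] − [0,3] + [0,2].
The 12×6 boundary matrix has rank 6 and Smith normal form diag(1,1,1,1,1,1).

Now H_k = ker ∂_k / im ∂_{k+1}, so:

  H_0: rank C_0 − rank ∂_1 = 6 − 5 = 1, and the invariant factors of ∂_1 are all 1, so H_0 ≅ Z.
  H_1: rank ker ∂_1 − rank ∂_2 = (12 − 5) − 6 = 1, and the invariant factors of ∂_2 are all 1, so H_1 ≅ Z.
  H_2: rank ker ∂_2 − rank ∂_3 = (6 − 6) − 0 = 0, and there is no ∂_3, so H_2 ≅ 0.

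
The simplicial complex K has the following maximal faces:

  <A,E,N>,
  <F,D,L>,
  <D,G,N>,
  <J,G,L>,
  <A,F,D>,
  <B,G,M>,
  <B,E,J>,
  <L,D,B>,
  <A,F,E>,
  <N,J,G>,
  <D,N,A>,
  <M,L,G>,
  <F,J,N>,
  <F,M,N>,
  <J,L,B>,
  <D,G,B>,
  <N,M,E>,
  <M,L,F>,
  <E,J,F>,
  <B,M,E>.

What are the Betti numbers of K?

K has 10 vertices, 30 edges, 20 triangles.
rank ∂_0 = 0, rank ∂_1 = 9 ⇒ b_0 = 10 − 0 − 9 = 1; all invariant factors of ∂_1 are 1 so no torsion. So H_0 = Z.
rank ∂_1 = 9, rank ∂_2 = 20 ⇒ b_1 = 30 − 9 − 20 = 1; ∂_2 has invariant factor(s) [2] giving torsion. So H_1 = Z × Z/2.
rank ∂_2 = 20, rank ∂_3 = 0 ⇒ b_2 = 20 − 20 − 0 = 0. So H_2 = 0.

b_0 = 1, b_1 = 1, b_2 = 0.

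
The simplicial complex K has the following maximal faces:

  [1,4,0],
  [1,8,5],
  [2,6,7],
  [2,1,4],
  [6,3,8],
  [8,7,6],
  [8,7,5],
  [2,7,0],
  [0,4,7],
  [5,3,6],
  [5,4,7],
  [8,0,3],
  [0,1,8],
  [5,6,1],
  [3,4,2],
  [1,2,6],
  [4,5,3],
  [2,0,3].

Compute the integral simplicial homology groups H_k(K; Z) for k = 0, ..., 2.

K has 9 vertices, 27 edges, 18 triangles.
rank ∂_0 = 0, rank ∂_1 = 8 ⇒ b_0 = 9 − 0 − 8 = 1; all invariant factors of ∂_1 are 1 so no torsion. So H_0 = Z.
rank ∂_1 = 8, rank ∂_2 = 18 ⇒ b_1 = 27 − 8 − 18 = 1; ∂_2 has invariant factor(s) [2] giving torsion. So H_1 = Z ⊕ Z/2Z.
rank ∂_2 = 18, rank ∂_3 = 0 ⇒ b_2 = 18 − 18 − 0 = 0. So H_2 = 0.

H_0 ≅ Z,  H_1 ≅ Z ⊕ Z/2Z,  H_2 = 0.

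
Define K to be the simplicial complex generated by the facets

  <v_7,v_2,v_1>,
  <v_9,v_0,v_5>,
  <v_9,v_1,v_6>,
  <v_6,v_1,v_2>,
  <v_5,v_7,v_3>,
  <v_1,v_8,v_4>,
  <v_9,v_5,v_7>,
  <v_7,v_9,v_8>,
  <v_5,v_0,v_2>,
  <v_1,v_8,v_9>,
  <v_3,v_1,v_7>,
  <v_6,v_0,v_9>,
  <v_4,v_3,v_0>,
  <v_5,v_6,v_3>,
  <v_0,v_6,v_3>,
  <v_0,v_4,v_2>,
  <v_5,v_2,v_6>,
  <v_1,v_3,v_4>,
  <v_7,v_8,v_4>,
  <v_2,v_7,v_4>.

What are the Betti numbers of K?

b_0 = 1, b_1 = 1, b_2 = 0.

K has 10 vertices, 30 edges, 20 triangles.
rank ∂_0 = 0, rank ∂_1 = 9 ⇒ b_0 = 10 − 0 − 9 = 1; all invariant factors of ∂_1 are 1 so no torsion. So H_0 ≅ Z.
rank ∂_1 = 9, rank ∂_2 = 20 ⇒ b_1 = 30 − 9 − 20 = 1; ∂_2 has invariant factor(s) [2] giving torsion. So H_1 ≅ Z ⊕ Z/2.
rank ∂_2 = 20, rank ∂_3 = 0 ⇒ b_2 = 20 − 20 − 0 = 0. So H_2 ≅ 0.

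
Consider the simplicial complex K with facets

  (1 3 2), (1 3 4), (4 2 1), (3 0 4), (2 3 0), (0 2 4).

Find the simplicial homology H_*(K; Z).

H_0 = Z,  H_1 = 0,  H_2 = Z.

K has 5 vertices, 9 edges, 6 triangles.
rank ∂_0 = 0, rank ∂_1 = 4 ⇒ b_0 = 5 − 0 − 4 = 1; all invariant factors of ∂_1 are 1 so no torsion. So H_0 ≅ Z.
rank ∂_1 = 4, rank ∂_2 = 5 ⇒ b_1 = 9 − 4 − 5 = 0; all invariant factors of ∂_2 are 1 so no torsion. So H_1 ≅ 0.
rank ∂_2 = 5, rank ∂_3 = 0 ⇒ b_2 = 6 − 5 − 0 = 1. So H_2 ≅ Z.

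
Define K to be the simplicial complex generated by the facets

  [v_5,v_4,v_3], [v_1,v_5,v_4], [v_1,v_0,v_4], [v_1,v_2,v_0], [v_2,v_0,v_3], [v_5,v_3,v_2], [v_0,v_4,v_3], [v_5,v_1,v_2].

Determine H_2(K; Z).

H_2 = Z.

Fix the vertex order v_0 < v_1 < v_2 < v_3 < v_4 < v_5 and write every simplex with vertices in increasing order. Then dim K = 2 and the simplices of K are:

  0-simplices (6): [v_0], [v_1], [v_2], [v_3], [v_4], [v_5]
  1-simplices (12): [v_0,v_1], [v_0,v_2], [v_0,v_3], [v_0,v_4], [v_1,v_2], [v_1,v_4], [v_1,v_5], [v_2,v_3], [v_2,v_5], [v_3,v_4], [v_3,v_5], [v_4,v_5]
  2-simplices (8): [v_0,v_1,v_2], [v_0,v_1,v_4], [v_0,v_2,v_3], [v_0,v_3,v_4], [v_1,v_2,v_5], [v_1,v_4,v_5], [v_2,v_3,v_5], [v_3,v_4,v_5]

giving chain groups C_0 ≅ Z^6, C_1 ≅ Z^12, C_2 ≅ Z^8.

The boundary map ∂_1: C_1 → C_0 sends each edge [p,q] (with p < q) to q − p. For instance
  ∂[v_3,v_5] = [v_5] − [v_3].
The 6×12 boundary matrix has rank 5 and Smith normal form diag(1,1,1,1,1).

Boundary ∂_2: C_2 → C_1 maps a triangle to the signed sum of its edges. For instance
  ∂[v_0,v_1,v_2] = [v_1,v_2] − [v_0,v_2] + [v_0,v_1],
  ∂[v_0,v_1,v_4] = [v_1,v_4] − [v_0,v_4] + [v_0,v_1].
The 12×8 boundary matrix has rank 7 and Smith normal form diag(1,1,1,1,1,1,1).

Reading off H_k = ker ∂_k / im ∂_{k+1}:

  H_2: rank ker ∂_2 − rank ∂_3 = (8 − 7) − 0 = 1, and there is no ∂_3, so H_2 = Z.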